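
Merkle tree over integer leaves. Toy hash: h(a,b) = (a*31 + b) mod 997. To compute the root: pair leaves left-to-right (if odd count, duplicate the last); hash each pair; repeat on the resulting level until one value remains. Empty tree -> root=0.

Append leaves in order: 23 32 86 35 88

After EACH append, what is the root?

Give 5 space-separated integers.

Answer: 23 745 922 871 464

Derivation:
After append 23 (leaves=[23]):
  L0: [23]
  root=23
After append 32 (leaves=[23, 32]):
  L0: [23, 32]
  L1: h(23,32)=(23*31+32)%997=745 -> [745]
  root=745
After append 86 (leaves=[23, 32, 86]):
  L0: [23, 32, 86]
  L1: h(23,32)=(23*31+32)%997=745 h(86,86)=(86*31+86)%997=758 -> [745, 758]
  L2: h(745,758)=(745*31+758)%997=922 -> [922]
  root=922
After append 35 (leaves=[23, 32, 86, 35]):
  L0: [23, 32, 86, 35]
  L1: h(23,32)=(23*31+32)%997=745 h(86,35)=(86*31+35)%997=707 -> [745, 707]
  L2: h(745,707)=(745*31+707)%997=871 -> [871]
  root=871
After append 88 (leaves=[23, 32, 86, 35, 88]):
  L0: [23, 32, 86, 35, 88]
  L1: h(23,32)=(23*31+32)%997=745 h(86,35)=(86*31+35)%997=707 h(88,88)=(88*31+88)%997=822 -> [745, 707, 822]
  L2: h(745,707)=(745*31+707)%997=871 h(822,822)=(822*31+822)%997=382 -> [871, 382]
  L3: h(871,382)=(871*31+382)%997=464 -> [464]
  root=464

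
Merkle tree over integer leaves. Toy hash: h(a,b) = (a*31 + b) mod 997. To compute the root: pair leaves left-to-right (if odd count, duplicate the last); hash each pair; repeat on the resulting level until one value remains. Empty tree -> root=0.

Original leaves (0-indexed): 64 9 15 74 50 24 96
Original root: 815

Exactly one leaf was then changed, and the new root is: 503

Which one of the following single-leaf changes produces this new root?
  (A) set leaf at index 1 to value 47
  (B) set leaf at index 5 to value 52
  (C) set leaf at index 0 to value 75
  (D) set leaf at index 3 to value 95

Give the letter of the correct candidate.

Original leaves: [64, 9, 15, 74, 50, 24, 96]
Target new root: 503
Try each candidate change and compute the resulting root:
Candidate A: set leaf[1] = 47 -> leaves = [64, 47, 15, 74, 50, 24, 96]
  L0: [64, 47, 15, 74, 50, 24, 96]
  L1: h(64,47)=(64*31+47)%997=37 h(15,74)=(15*31+74)%997=539 h(50,24)=(50*31+24)%997=577 h(96,96)=(96*31+96)%997=81 -> [37, 539, 577, 81]
  L2: h(37,539)=(37*31+539)%997=689 h(577,81)=(577*31+81)%997=22 -> [689, 22]
  L3: h(689,22)=(689*31+22)%997=444 -> [444]
  root = 444 != target 503
Candidate B: set leaf[5] = 52 -> leaves = [64, 9, 15, 74, 50, 52, 96]
  L0: [64, 9, 15, 74, 50, 52, 96]
  L1: h(64,9)=(64*31+9)%997=996 h(15,74)=(15*31+74)%997=539 h(50,52)=(50*31+52)%997=605 h(96,96)=(96*31+96)%997=81 -> [996, 539, 605, 81]
  L2: h(996,539)=(996*31+539)%997=508 h(605,81)=(605*31+81)%997=890 -> [508, 890]
  L3: h(508,890)=(508*31+890)%997=686 -> [686]
  root = 686 != target 503
Candidate C: set leaf[0] = 75 -> leaves = [75, 9, 15, 74, 50, 24, 96]
  L0: [75, 9, 15, 74, 50, 24, 96]
  L1: h(75,9)=(75*31+9)%997=340 h(15,74)=(15*31+74)%997=539 h(50,24)=(50*31+24)%997=577 h(96,96)=(96*31+96)%997=81 -> [340, 539, 577, 81]
  L2: h(340,539)=(340*31+539)%997=112 h(577,81)=(577*31+81)%997=22 -> [112, 22]
  L3: h(112,22)=(112*31+22)%997=503 -> [503]
  root = 503 == target 503  ** MATCH **
Candidate D: set leaf[3] = 95 -> leaves = [64, 9, 15, 95, 50, 24, 96]
  L0: [64, 9, 15, 95, 50, 24, 96]
  L1: h(64,9)=(64*31+9)%997=996 h(15,95)=(15*31+95)%997=560 h(50,24)=(50*31+24)%997=577 h(96,96)=(96*31+96)%997=81 -> [996, 560, 577, 81]
  L2: h(996,560)=(996*31+560)%997=529 h(577,81)=(577*31+81)%997=22 -> [529, 22]
  L3: h(529,22)=(529*31+22)%997=469 -> [469]
  root = 469 != target 503
Candidate C produces the target root.

Answer: C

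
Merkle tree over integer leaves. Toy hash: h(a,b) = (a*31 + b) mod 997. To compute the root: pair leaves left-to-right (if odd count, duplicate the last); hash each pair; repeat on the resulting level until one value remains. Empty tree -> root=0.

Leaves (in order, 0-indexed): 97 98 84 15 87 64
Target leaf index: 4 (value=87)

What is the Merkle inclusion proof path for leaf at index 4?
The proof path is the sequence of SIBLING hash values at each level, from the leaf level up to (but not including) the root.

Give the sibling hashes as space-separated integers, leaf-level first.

L0 (leaves): [97, 98, 84, 15, 87, 64], target index=4
L1: h(97,98)=(97*31+98)%997=114 [pair 0] h(84,15)=(84*31+15)%997=625 [pair 1] h(87,64)=(87*31+64)%997=767 [pair 2] -> [114, 625, 767]
  Sibling for proof at L0: 64
L2: h(114,625)=(114*31+625)%997=171 [pair 0] h(767,767)=(767*31+767)%997=616 [pair 1] -> [171, 616]
  Sibling for proof at L1: 767
L3: h(171,616)=(171*31+616)%997=932 [pair 0] -> [932]
  Sibling for proof at L2: 171
Root: 932
Proof path (sibling hashes from leaf to root): [64, 767, 171]

Answer: 64 767 171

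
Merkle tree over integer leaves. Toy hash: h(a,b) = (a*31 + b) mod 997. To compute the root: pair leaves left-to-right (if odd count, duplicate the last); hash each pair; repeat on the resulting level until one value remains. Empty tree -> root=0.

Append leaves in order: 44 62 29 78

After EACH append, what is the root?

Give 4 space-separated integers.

Answer: 44 429 269 318

Derivation:
After append 44 (leaves=[44]):
  L0: [44]
  root=44
After append 62 (leaves=[44, 62]):
  L0: [44, 62]
  L1: h(44,62)=(44*31+62)%997=429 -> [429]
  root=429
After append 29 (leaves=[44, 62, 29]):
  L0: [44, 62, 29]
  L1: h(44,62)=(44*31+62)%997=429 h(29,29)=(29*31+29)%997=928 -> [429, 928]
  L2: h(429,928)=(429*31+928)%997=269 -> [269]
  root=269
After append 78 (leaves=[44, 62, 29, 78]):
  L0: [44, 62, 29, 78]
  L1: h(44,62)=(44*31+62)%997=429 h(29,78)=(29*31+78)%997=977 -> [429, 977]
  L2: h(429,977)=(429*31+977)%997=318 -> [318]
  root=318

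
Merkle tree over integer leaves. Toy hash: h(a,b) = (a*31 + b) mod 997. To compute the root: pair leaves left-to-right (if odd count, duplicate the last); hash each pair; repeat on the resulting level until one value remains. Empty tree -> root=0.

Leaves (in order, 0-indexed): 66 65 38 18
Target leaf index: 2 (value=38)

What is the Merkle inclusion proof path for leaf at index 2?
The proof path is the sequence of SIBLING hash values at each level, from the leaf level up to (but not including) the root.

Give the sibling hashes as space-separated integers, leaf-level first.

Answer: 18 117

Derivation:
L0 (leaves): [66, 65, 38, 18], target index=2
L1: h(66,65)=(66*31+65)%997=117 [pair 0] h(38,18)=(38*31+18)%997=199 [pair 1] -> [117, 199]
  Sibling for proof at L0: 18
L2: h(117,199)=(117*31+199)%997=835 [pair 0] -> [835]
  Sibling for proof at L1: 117
Root: 835
Proof path (sibling hashes from leaf to root): [18, 117]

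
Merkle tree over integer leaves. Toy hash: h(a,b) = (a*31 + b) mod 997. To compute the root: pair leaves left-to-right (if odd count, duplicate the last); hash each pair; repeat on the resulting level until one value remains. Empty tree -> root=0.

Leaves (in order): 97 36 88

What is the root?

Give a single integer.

L0: [97, 36, 88]
L1: h(97,36)=(97*31+36)%997=52 h(88,88)=(88*31+88)%997=822 -> [52, 822]
L2: h(52,822)=(52*31+822)%997=440 -> [440]

Answer: 440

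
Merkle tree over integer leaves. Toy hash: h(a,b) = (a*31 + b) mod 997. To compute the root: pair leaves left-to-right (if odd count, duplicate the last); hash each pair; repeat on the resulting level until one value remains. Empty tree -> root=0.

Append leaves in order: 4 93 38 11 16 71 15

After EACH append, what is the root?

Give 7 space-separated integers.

After append 4 (leaves=[4]):
  L0: [4]
  root=4
After append 93 (leaves=[4, 93]):
  L0: [4, 93]
  L1: h(4,93)=(4*31+93)%997=217 -> [217]
  root=217
After append 38 (leaves=[4, 93, 38]):
  L0: [4, 93, 38]
  L1: h(4,93)=(4*31+93)%997=217 h(38,38)=(38*31+38)%997=219 -> [217, 219]
  L2: h(217,219)=(217*31+219)%997=964 -> [964]
  root=964
After append 11 (leaves=[4, 93, 38, 11]):
  L0: [4, 93, 38, 11]
  L1: h(4,93)=(4*31+93)%997=217 h(38,11)=(38*31+11)%997=192 -> [217, 192]
  L2: h(217,192)=(217*31+192)%997=937 -> [937]
  root=937
After append 16 (leaves=[4, 93, 38, 11, 16]):
  L0: [4, 93, 38, 11, 16]
  L1: h(4,93)=(4*31+93)%997=217 h(38,11)=(38*31+11)%997=192 h(16,16)=(16*31+16)%997=512 -> [217, 192, 512]
  L2: h(217,192)=(217*31+192)%997=937 h(512,512)=(512*31+512)%997=432 -> [937, 432]
  L3: h(937,432)=(937*31+432)%997=566 -> [566]
  root=566
After append 71 (leaves=[4, 93, 38, 11, 16, 71]):
  L0: [4, 93, 38, 11, 16, 71]
  L1: h(4,93)=(4*31+93)%997=217 h(38,11)=(38*31+11)%997=192 h(16,71)=(16*31+71)%997=567 -> [217, 192, 567]
  L2: h(217,192)=(217*31+192)%997=937 h(567,567)=(567*31+567)%997=198 -> [937, 198]
  L3: h(937,198)=(937*31+198)%997=332 -> [332]
  root=332
After append 15 (leaves=[4, 93, 38, 11, 16, 71, 15]):
  L0: [4, 93, 38, 11, 16, 71, 15]
  L1: h(4,93)=(4*31+93)%997=217 h(38,11)=(38*31+11)%997=192 h(16,71)=(16*31+71)%997=567 h(15,15)=(15*31+15)%997=480 -> [217, 192, 567, 480]
  L2: h(217,192)=(217*31+192)%997=937 h(567,480)=(567*31+480)%997=111 -> [937, 111]
  L3: h(937,111)=(937*31+111)%997=245 -> [245]
  root=245

Answer: 4 217 964 937 566 332 245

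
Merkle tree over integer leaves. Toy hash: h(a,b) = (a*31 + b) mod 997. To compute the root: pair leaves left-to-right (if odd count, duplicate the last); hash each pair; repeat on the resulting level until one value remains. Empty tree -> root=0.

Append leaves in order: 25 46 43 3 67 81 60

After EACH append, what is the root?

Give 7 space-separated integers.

Answer: 25 821 905 865 708 159 918

Derivation:
After append 25 (leaves=[25]):
  L0: [25]
  root=25
After append 46 (leaves=[25, 46]):
  L0: [25, 46]
  L1: h(25,46)=(25*31+46)%997=821 -> [821]
  root=821
After append 43 (leaves=[25, 46, 43]):
  L0: [25, 46, 43]
  L1: h(25,46)=(25*31+46)%997=821 h(43,43)=(43*31+43)%997=379 -> [821, 379]
  L2: h(821,379)=(821*31+379)%997=905 -> [905]
  root=905
After append 3 (leaves=[25, 46, 43, 3]):
  L0: [25, 46, 43, 3]
  L1: h(25,46)=(25*31+46)%997=821 h(43,3)=(43*31+3)%997=339 -> [821, 339]
  L2: h(821,339)=(821*31+339)%997=865 -> [865]
  root=865
After append 67 (leaves=[25, 46, 43, 3, 67]):
  L0: [25, 46, 43, 3, 67]
  L1: h(25,46)=(25*31+46)%997=821 h(43,3)=(43*31+3)%997=339 h(67,67)=(67*31+67)%997=150 -> [821, 339, 150]
  L2: h(821,339)=(821*31+339)%997=865 h(150,150)=(150*31+150)%997=812 -> [865, 812]
  L3: h(865,812)=(865*31+812)%997=708 -> [708]
  root=708
After append 81 (leaves=[25, 46, 43, 3, 67, 81]):
  L0: [25, 46, 43, 3, 67, 81]
  L1: h(25,46)=(25*31+46)%997=821 h(43,3)=(43*31+3)%997=339 h(67,81)=(67*31+81)%997=164 -> [821, 339, 164]
  L2: h(821,339)=(821*31+339)%997=865 h(164,164)=(164*31+164)%997=263 -> [865, 263]
  L3: h(865,263)=(865*31+263)%997=159 -> [159]
  root=159
After append 60 (leaves=[25, 46, 43, 3, 67, 81, 60]):
  L0: [25, 46, 43, 3, 67, 81, 60]
  L1: h(25,46)=(25*31+46)%997=821 h(43,3)=(43*31+3)%997=339 h(67,81)=(67*31+81)%997=164 h(60,60)=(60*31+60)%997=923 -> [821, 339, 164, 923]
  L2: h(821,339)=(821*31+339)%997=865 h(164,923)=(164*31+923)%997=25 -> [865, 25]
  L3: h(865,25)=(865*31+25)%997=918 -> [918]
  root=918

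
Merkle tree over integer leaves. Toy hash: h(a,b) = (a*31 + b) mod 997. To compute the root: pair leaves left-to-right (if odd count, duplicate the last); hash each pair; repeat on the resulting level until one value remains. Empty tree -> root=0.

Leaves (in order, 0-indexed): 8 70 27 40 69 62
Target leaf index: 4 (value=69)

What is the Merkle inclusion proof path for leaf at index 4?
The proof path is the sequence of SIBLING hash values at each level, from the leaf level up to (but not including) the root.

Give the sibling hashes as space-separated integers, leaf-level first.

L0 (leaves): [8, 70, 27, 40, 69, 62], target index=4
L1: h(8,70)=(8*31+70)%997=318 [pair 0] h(27,40)=(27*31+40)%997=877 [pair 1] h(69,62)=(69*31+62)%997=207 [pair 2] -> [318, 877, 207]
  Sibling for proof at L0: 62
L2: h(318,877)=(318*31+877)%997=765 [pair 0] h(207,207)=(207*31+207)%997=642 [pair 1] -> [765, 642]
  Sibling for proof at L1: 207
L3: h(765,642)=(765*31+642)%997=429 [pair 0] -> [429]
  Sibling for proof at L2: 765
Root: 429
Proof path (sibling hashes from leaf to root): [62, 207, 765]

Answer: 62 207 765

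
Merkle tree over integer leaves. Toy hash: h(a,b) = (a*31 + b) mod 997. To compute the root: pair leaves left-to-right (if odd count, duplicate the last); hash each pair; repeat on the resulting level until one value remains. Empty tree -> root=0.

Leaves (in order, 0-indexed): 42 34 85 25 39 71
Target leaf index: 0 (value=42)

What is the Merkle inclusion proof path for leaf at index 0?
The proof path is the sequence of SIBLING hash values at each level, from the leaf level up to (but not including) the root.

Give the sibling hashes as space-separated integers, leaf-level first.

L0 (leaves): [42, 34, 85, 25, 39, 71], target index=0
L1: h(42,34)=(42*31+34)%997=339 [pair 0] h(85,25)=(85*31+25)%997=666 [pair 1] h(39,71)=(39*31+71)%997=283 [pair 2] -> [339, 666, 283]
  Sibling for proof at L0: 34
L2: h(339,666)=(339*31+666)%997=208 [pair 0] h(283,283)=(283*31+283)%997=83 [pair 1] -> [208, 83]
  Sibling for proof at L1: 666
L3: h(208,83)=(208*31+83)%997=549 [pair 0] -> [549]
  Sibling for proof at L2: 83
Root: 549
Proof path (sibling hashes from leaf to root): [34, 666, 83]

Answer: 34 666 83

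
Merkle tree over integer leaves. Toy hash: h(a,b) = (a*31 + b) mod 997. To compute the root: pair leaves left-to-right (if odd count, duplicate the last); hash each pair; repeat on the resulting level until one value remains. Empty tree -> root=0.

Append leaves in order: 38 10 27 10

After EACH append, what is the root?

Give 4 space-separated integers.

After append 38 (leaves=[38]):
  L0: [38]
  root=38
After append 10 (leaves=[38, 10]):
  L0: [38, 10]
  L1: h(38,10)=(38*31+10)%997=191 -> [191]
  root=191
After append 27 (leaves=[38, 10, 27]):
  L0: [38, 10, 27]
  L1: h(38,10)=(38*31+10)%997=191 h(27,27)=(27*31+27)%997=864 -> [191, 864]
  L2: h(191,864)=(191*31+864)%997=803 -> [803]
  root=803
After append 10 (leaves=[38, 10, 27, 10]):
  L0: [38, 10, 27, 10]
  L1: h(38,10)=(38*31+10)%997=191 h(27,10)=(27*31+10)%997=847 -> [191, 847]
  L2: h(191,847)=(191*31+847)%997=786 -> [786]
  root=786

Answer: 38 191 803 786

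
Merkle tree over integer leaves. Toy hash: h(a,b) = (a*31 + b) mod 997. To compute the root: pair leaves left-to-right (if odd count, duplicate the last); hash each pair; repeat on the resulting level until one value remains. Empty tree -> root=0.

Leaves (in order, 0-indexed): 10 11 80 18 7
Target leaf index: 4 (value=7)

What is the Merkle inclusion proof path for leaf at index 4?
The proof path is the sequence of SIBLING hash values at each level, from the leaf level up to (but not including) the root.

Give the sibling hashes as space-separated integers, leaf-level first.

L0 (leaves): [10, 11, 80, 18, 7], target index=4
L1: h(10,11)=(10*31+11)%997=321 [pair 0] h(80,18)=(80*31+18)%997=504 [pair 1] h(7,7)=(7*31+7)%997=224 [pair 2] -> [321, 504, 224]
  Sibling for proof at L0: 7
L2: h(321,504)=(321*31+504)%997=485 [pair 0] h(224,224)=(224*31+224)%997=189 [pair 1] -> [485, 189]
  Sibling for proof at L1: 224
L3: h(485,189)=(485*31+189)%997=269 [pair 0] -> [269]
  Sibling for proof at L2: 485
Root: 269
Proof path (sibling hashes from leaf to root): [7, 224, 485]

Answer: 7 224 485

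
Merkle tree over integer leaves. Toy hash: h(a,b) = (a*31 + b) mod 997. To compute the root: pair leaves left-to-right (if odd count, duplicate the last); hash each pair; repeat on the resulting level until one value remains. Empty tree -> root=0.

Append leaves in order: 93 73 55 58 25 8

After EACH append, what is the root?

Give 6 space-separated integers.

After append 93 (leaves=[93]):
  L0: [93]
  root=93
After append 73 (leaves=[93, 73]):
  L0: [93, 73]
  L1: h(93,73)=(93*31+73)%997=962 -> [962]
  root=962
After append 55 (leaves=[93, 73, 55]):
  L0: [93, 73, 55]
  L1: h(93,73)=(93*31+73)%997=962 h(55,55)=(55*31+55)%997=763 -> [962, 763]
  L2: h(962,763)=(962*31+763)%997=675 -> [675]
  root=675
After append 58 (leaves=[93, 73, 55, 58]):
  L0: [93, 73, 55, 58]
  L1: h(93,73)=(93*31+73)%997=962 h(55,58)=(55*31+58)%997=766 -> [962, 766]
  L2: h(962,766)=(962*31+766)%997=678 -> [678]
  root=678
After append 25 (leaves=[93, 73, 55, 58, 25]):
  L0: [93, 73, 55, 58, 25]
  L1: h(93,73)=(93*31+73)%997=962 h(55,58)=(55*31+58)%997=766 h(25,25)=(25*31+25)%997=800 -> [962, 766, 800]
  L2: h(962,766)=(962*31+766)%997=678 h(800,800)=(800*31+800)%997=675 -> [678, 675]
  L3: h(678,675)=(678*31+675)%997=756 -> [756]
  root=756
After append 8 (leaves=[93, 73, 55, 58, 25, 8]):
  L0: [93, 73, 55, 58, 25, 8]
  L1: h(93,73)=(93*31+73)%997=962 h(55,58)=(55*31+58)%997=766 h(25,8)=(25*31+8)%997=783 -> [962, 766, 783]
  L2: h(962,766)=(962*31+766)%997=678 h(783,783)=(783*31+783)%997=131 -> [678, 131]
  L3: h(678,131)=(678*31+131)%997=212 -> [212]
  root=212

Answer: 93 962 675 678 756 212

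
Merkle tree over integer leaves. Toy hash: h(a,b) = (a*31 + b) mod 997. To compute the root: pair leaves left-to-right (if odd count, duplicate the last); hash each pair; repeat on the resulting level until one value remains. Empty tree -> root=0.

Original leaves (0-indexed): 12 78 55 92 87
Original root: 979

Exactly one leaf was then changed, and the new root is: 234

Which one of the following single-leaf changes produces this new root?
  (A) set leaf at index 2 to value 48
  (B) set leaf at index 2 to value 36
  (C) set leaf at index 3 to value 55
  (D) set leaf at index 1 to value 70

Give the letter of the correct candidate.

Answer: A

Derivation:
Original leaves: [12, 78, 55, 92, 87]
Target new root: 234
Try each candidate change and compute the resulting root:
Candidate A: set leaf[2] = 48 -> leaves = [12, 78, 48, 92, 87]
  L0: [12, 78, 48, 92, 87]
  L1: h(12,78)=(12*31+78)%997=450 h(48,92)=(48*31+92)%997=583 h(87,87)=(87*31+87)%997=790 -> [450, 583, 790]
  L2: h(450,583)=(450*31+583)%997=575 h(790,790)=(790*31+790)%997=355 -> [575, 355]
  L3: h(575,355)=(575*31+355)%997=234 -> [234]
  root = 234 == target 234  ** MATCH **
Candidate B: set leaf[2] = 36 -> leaves = [12, 78, 36, 92, 87]
  L0: [12, 78, 36, 92, 87]
  L1: h(12,78)=(12*31+78)%997=450 h(36,92)=(36*31+92)%997=211 h(87,87)=(87*31+87)%997=790 -> [450, 211, 790]
  L2: h(450,211)=(450*31+211)%997=203 h(790,790)=(790*31+790)%997=355 -> [203, 355]
  L3: h(203,355)=(203*31+355)%997=666 -> [666]
  root = 666 != target 234
Candidate C: set leaf[3] = 55 -> leaves = [12, 78, 55, 55, 87]
  L0: [12, 78, 55, 55, 87]
  L1: h(12,78)=(12*31+78)%997=450 h(55,55)=(55*31+55)%997=763 h(87,87)=(87*31+87)%997=790 -> [450, 763, 790]
  L2: h(450,763)=(450*31+763)%997=755 h(790,790)=(790*31+790)%997=355 -> [755, 355]
  L3: h(755,355)=(755*31+355)%997=829 -> [829]
  root = 829 != target 234
Candidate D: set leaf[1] = 70 -> leaves = [12, 70, 55, 92, 87]
  L0: [12, 70, 55, 92, 87]
  L1: h(12,70)=(12*31+70)%997=442 h(55,92)=(55*31+92)%997=800 h(87,87)=(87*31+87)%997=790 -> [442, 800, 790]
  L2: h(442,800)=(442*31+800)%997=544 h(790,790)=(790*31+790)%997=355 -> [544, 355]
  L3: h(544,355)=(544*31+355)%997=270 -> [270]
  root = 270 != target 234
Candidate A produces the target root.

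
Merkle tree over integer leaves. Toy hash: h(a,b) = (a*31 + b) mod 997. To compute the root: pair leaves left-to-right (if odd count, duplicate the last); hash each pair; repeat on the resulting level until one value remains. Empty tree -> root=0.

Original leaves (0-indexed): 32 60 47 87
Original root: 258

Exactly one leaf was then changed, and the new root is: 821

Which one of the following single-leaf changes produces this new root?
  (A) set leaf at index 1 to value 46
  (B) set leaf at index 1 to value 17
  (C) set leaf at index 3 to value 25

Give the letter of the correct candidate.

Answer: A

Derivation:
Original leaves: [32, 60, 47, 87]
Target new root: 821
Try each candidate change and compute the resulting root:
Candidate A: set leaf[1] = 46 -> leaves = [32, 46, 47, 87]
  L0: [32, 46, 47, 87]
  L1: h(32,46)=(32*31+46)%997=41 h(47,87)=(47*31+87)%997=547 -> [41, 547]
  L2: h(41,547)=(41*31+547)%997=821 -> [821]
  root = 821 == target 821  ** MATCH **
Candidate B: set leaf[1] = 17 -> leaves = [32, 17, 47, 87]
  L0: [32, 17, 47, 87]
  L1: h(32,17)=(32*31+17)%997=12 h(47,87)=(47*31+87)%997=547 -> [12, 547]
  L2: h(12,547)=(12*31+547)%997=919 -> [919]
  root = 919 != target 821
Candidate C: set leaf[3] = 25 -> leaves = [32, 60, 47, 25]
  L0: [32, 60, 47, 25]
  L1: h(32,60)=(32*31+60)%997=55 h(47,25)=(47*31+25)%997=485 -> [55, 485]
  L2: h(55,485)=(55*31+485)%997=196 -> [196]
  root = 196 != target 821
Candidate A produces the target root.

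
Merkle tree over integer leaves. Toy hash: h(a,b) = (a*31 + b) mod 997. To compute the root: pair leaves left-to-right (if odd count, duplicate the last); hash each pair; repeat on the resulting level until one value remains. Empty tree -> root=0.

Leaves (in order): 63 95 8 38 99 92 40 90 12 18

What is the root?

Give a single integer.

L0: [63, 95, 8, 38, 99, 92, 40, 90, 12, 18]
L1: h(63,95)=(63*31+95)%997=54 h(8,38)=(8*31+38)%997=286 h(99,92)=(99*31+92)%997=170 h(40,90)=(40*31+90)%997=333 h(12,18)=(12*31+18)%997=390 -> [54, 286, 170, 333, 390]
L2: h(54,286)=(54*31+286)%997=963 h(170,333)=(170*31+333)%997=618 h(390,390)=(390*31+390)%997=516 -> [963, 618, 516]
L3: h(963,618)=(963*31+618)%997=561 h(516,516)=(516*31+516)%997=560 -> [561, 560]
L4: h(561,560)=(561*31+560)%997=5 -> [5]

Answer: 5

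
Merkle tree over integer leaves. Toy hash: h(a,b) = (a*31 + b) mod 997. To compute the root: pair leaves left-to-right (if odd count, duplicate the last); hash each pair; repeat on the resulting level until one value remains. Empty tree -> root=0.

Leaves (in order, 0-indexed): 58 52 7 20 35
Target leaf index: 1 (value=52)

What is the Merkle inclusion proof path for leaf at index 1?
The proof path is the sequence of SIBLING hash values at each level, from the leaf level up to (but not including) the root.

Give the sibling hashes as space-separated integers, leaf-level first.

L0 (leaves): [58, 52, 7, 20, 35], target index=1
L1: h(58,52)=(58*31+52)%997=853 [pair 0] h(7,20)=(7*31+20)%997=237 [pair 1] h(35,35)=(35*31+35)%997=123 [pair 2] -> [853, 237, 123]
  Sibling for proof at L0: 58
L2: h(853,237)=(853*31+237)%997=758 [pair 0] h(123,123)=(123*31+123)%997=945 [pair 1] -> [758, 945]
  Sibling for proof at L1: 237
L3: h(758,945)=(758*31+945)%997=515 [pair 0] -> [515]
  Sibling for proof at L2: 945
Root: 515
Proof path (sibling hashes from leaf to root): [58, 237, 945]

Answer: 58 237 945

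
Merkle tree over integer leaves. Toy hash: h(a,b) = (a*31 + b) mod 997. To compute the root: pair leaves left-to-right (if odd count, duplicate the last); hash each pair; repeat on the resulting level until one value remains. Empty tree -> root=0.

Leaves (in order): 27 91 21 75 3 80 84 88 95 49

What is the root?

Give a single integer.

L0: [27, 91, 21, 75, 3, 80, 84, 88, 95, 49]
L1: h(27,91)=(27*31+91)%997=928 h(21,75)=(21*31+75)%997=726 h(3,80)=(3*31+80)%997=173 h(84,88)=(84*31+88)%997=698 h(95,49)=(95*31+49)%997=3 -> [928, 726, 173, 698, 3]
L2: h(928,726)=(928*31+726)%997=581 h(173,698)=(173*31+698)%997=79 h(3,3)=(3*31+3)%997=96 -> [581, 79, 96]
L3: h(581,79)=(581*31+79)%997=144 h(96,96)=(96*31+96)%997=81 -> [144, 81]
L4: h(144,81)=(144*31+81)%997=557 -> [557]

Answer: 557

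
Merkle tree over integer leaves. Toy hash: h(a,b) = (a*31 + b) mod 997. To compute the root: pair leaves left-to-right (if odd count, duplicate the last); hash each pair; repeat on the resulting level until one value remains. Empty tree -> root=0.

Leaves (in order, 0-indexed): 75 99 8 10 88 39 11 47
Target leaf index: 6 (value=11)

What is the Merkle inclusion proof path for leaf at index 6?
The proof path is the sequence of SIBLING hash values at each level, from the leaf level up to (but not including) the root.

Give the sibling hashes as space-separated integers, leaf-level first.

Answer: 47 773 627

Derivation:
L0 (leaves): [75, 99, 8, 10, 88, 39, 11, 47], target index=6
L1: h(75,99)=(75*31+99)%997=430 [pair 0] h(8,10)=(8*31+10)%997=258 [pair 1] h(88,39)=(88*31+39)%997=773 [pair 2] h(11,47)=(11*31+47)%997=388 [pair 3] -> [430, 258, 773, 388]
  Sibling for proof at L0: 47
L2: h(430,258)=(430*31+258)%997=627 [pair 0] h(773,388)=(773*31+388)%997=423 [pair 1] -> [627, 423]
  Sibling for proof at L1: 773
L3: h(627,423)=(627*31+423)%997=917 [pair 0] -> [917]
  Sibling for proof at L2: 627
Root: 917
Proof path (sibling hashes from leaf to root): [47, 773, 627]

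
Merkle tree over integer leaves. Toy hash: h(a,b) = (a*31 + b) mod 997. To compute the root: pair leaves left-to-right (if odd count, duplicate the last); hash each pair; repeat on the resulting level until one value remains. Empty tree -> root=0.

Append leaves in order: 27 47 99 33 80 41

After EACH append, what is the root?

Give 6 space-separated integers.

After append 27 (leaves=[27]):
  L0: [27]
  root=27
After append 47 (leaves=[27, 47]):
  L0: [27, 47]
  L1: h(27,47)=(27*31+47)%997=884 -> [884]
  root=884
After append 99 (leaves=[27, 47, 99]):
  L0: [27, 47, 99]
  L1: h(27,47)=(27*31+47)%997=884 h(99,99)=(99*31+99)%997=177 -> [884, 177]
  L2: h(884,177)=(884*31+177)%997=662 -> [662]
  root=662
After append 33 (leaves=[27, 47, 99, 33]):
  L0: [27, 47, 99, 33]
  L1: h(27,47)=(27*31+47)%997=884 h(99,33)=(99*31+33)%997=111 -> [884, 111]
  L2: h(884,111)=(884*31+111)%997=596 -> [596]
  root=596
After append 80 (leaves=[27, 47, 99, 33, 80]):
  L0: [27, 47, 99, 33, 80]
  L1: h(27,47)=(27*31+47)%997=884 h(99,33)=(99*31+33)%997=111 h(80,80)=(80*31+80)%997=566 -> [884, 111, 566]
  L2: h(884,111)=(884*31+111)%997=596 h(566,566)=(566*31+566)%997=166 -> [596, 166]
  L3: h(596,166)=(596*31+166)%997=696 -> [696]
  root=696
After append 41 (leaves=[27, 47, 99, 33, 80, 41]):
  L0: [27, 47, 99, 33, 80, 41]
  L1: h(27,47)=(27*31+47)%997=884 h(99,33)=(99*31+33)%997=111 h(80,41)=(80*31+41)%997=527 -> [884, 111, 527]
  L2: h(884,111)=(884*31+111)%997=596 h(527,527)=(527*31+527)%997=912 -> [596, 912]
  L3: h(596,912)=(596*31+912)%997=445 -> [445]
  root=445

Answer: 27 884 662 596 696 445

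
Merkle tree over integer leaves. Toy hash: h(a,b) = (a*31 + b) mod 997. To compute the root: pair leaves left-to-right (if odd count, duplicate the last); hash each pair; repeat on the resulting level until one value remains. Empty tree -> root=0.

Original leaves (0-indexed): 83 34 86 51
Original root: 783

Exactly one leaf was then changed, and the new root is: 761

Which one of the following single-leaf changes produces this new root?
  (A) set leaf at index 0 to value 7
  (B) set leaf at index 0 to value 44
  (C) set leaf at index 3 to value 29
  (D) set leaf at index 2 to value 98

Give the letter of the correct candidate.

Original leaves: [83, 34, 86, 51]
Target new root: 761
Try each candidate change and compute the resulting root:
Candidate A: set leaf[0] = 7 -> leaves = [7, 34, 86, 51]
  L0: [7, 34, 86, 51]
  L1: h(7,34)=(7*31+34)%997=251 h(86,51)=(86*31+51)%997=723 -> [251, 723]
  L2: h(251,723)=(251*31+723)%997=528 -> [528]
  root = 528 != target 761
Candidate B: set leaf[0] = 44 -> leaves = [44, 34, 86, 51]
  L0: [44, 34, 86, 51]
  L1: h(44,34)=(44*31+34)%997=401 h(86,51)=(86*31+51)%997=723 -> [401, 723]
  L2: h(401,723)=(401*31+723)%997=193 -> [193]
  root = 193 != target 761
Candidate C: set leaf[3] = 29 -> leaves = [83, 34, 86, 29]
  L0: [83, 34, 86, 29]
  L1: h(83,34)=(83*31+34)%997=613 h(86,29)=(86*31+29)%997=701 -> [613, 701]
  L2: h(613,701)=(613*31+701)%997=761 -> [761]
  root = 761 == target 761  ** MATCH **
Candidate D: set leaf[2] = 98 -> leaves = [83, 34, 98, 51]
  L0: [83, 34, 98, 51]
  L1: h(83,34)=(83*31+34)%997=613 h(98,51)=(98*31+51)%997=98 -> [613, 98]
  L2: h(613,98)=(613*31+98)%997=158 -> [158]
  root = 158 != target 761
Candidate C produces the target root.

Answer: C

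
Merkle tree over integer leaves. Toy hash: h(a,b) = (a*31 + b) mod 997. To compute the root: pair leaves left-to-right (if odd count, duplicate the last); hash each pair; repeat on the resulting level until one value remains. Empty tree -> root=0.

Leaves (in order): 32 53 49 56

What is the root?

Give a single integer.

L0: [32, 53, 49, 56]
L1: h(32,53)=(32*31+53)%997=48 h(49,56)=(49*31+56)%997=578 -> [48, 578]
L2: h(48,578)=(48*31+578)%997=72 -> [72]

Answer: 72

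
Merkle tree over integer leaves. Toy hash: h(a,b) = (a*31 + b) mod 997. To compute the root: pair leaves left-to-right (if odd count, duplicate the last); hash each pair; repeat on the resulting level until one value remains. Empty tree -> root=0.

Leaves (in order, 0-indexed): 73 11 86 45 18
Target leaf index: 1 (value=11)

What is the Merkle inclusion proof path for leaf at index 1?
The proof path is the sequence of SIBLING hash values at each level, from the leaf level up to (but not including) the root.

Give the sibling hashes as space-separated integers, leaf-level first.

Answer: 73 717 486

Derivation:
L0 (leaves): [73, 11, 86, 45, 18], target index=1
L1: h(73,11)=(73*31+11)%997=280 [pair 0] h(86,45)=(86*31+45)%997=717 [pair 1] h(18,18)=(18*31+18)%997=576 [pair 2] -> [280, 717, 576]
  Sibling for proof at L0: 73
L2: h(280,717)=(280*31+717)%997=424 [pair 0] h(576,576)=(576*31+576)%997=486 [pair 1] -> [424, 486]
  Sibling for proof at L1: 717
L3: h(424,486)=(424*31+486)%997=669 [pair 0] -> [669]
  Sibling for proof at L2: 486
Root: 669
Proof path (sibling hashes from leaf to root): [73, 717, 486]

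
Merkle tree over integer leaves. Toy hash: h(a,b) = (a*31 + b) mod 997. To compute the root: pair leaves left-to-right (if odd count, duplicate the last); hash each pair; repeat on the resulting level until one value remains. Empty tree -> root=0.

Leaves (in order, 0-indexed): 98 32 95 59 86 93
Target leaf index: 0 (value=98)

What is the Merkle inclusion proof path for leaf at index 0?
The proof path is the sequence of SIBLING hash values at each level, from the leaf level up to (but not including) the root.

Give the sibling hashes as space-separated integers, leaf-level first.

L0 (leaves): [98, 32, 95, 59, 86, 93], target index=0
L1: h(98,32)=(98*31+32)%997=79 [pair 0] h(95,59)=(95*31+59)%997=13 [pair 1] h(86,93)=(86*31+93)%997=765 [pair 2] -> [79, 13, 765]
  Sibling for proof at L0: 32
L2: h(79,13)=(79*31+13)%997=468 [pair 0] h(765,765)=(765*31+765)%997=552 [pair 1] -> [468, 552]
  Sibling for proof at L1: 13
L3: h(468,552)=(468*31+552)%997=105 [pair 0] -> [105]
  Sibling for proof at L2: 552
Root: 105
Proof path (sibling hashes from leaf to root): [32, 13, 552]

Answer: 32 13 552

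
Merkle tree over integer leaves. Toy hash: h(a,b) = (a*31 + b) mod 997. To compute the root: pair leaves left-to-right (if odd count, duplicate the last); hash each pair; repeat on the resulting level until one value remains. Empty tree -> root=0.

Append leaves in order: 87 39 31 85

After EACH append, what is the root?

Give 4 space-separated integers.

Answer: 87 742 66 120

Derivation:
After append 87 (leaves=[87]):
  L0: [87]
  root=87
After append 39 (leaves=[87, 39]):
  L0: [87, 39]
  L1: h(87,39)=(87*31+39)%997=742 -> [742]
  root=742
After append 31 (leaves=[87, 39, 31]):
  L0: [87, 39, 31]
  L1: h(87,39)=(87*31+39)%997=742 h(31,31)=(31*31+31)%997=992 -> [742, 992]
  L2: h(742,992)=(742*31+992)%997=66 -> [66]
  root=66
After append 85 (leaves=[87, 39, 31, 85]):
  L0: [87, 39, 31, 85]
  L1: h(87,39)=(87*31+39)%997=742 h(31,85)=(31*31+85)%997=49 -> [742, 49]
  L2: h(742,49)=(742*31+49)%997=120 -> [120]
  root=120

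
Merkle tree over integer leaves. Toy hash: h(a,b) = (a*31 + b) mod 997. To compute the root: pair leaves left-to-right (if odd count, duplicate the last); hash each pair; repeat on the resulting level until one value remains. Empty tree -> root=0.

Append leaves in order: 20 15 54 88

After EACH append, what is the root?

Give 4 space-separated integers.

Answer: 20 635 476 510

Derivation:
After append 20 (leaves=[20]):
  L0: [20]
  root=20
After append 15 (leaves=[20, 15]):
  L0: [20, 15]
  L1: h(20,15)=(20*31+15)%997=635 -> [635]
  root=635
After append 54 (leaves=[20, 15, 54]):
  L0: [20, 15, 54]
  L1: h(20,15)=(20*31+15)%997=635 h(54,54)=(54*31+54)%997=731 -> [635, 731]
  L2: h(635,731)=(635*31+731)%997=476 -> [476]
  root=476
After append 88 (leaves=[20, 15, 54, 88]):
  L0: [20, 15, 54, 88]
  L1: h(20,15)=(20*31+15)%997=635 h(54,88)=(54*31+88)%997=765 -> [635, 765]
  L2: h(635,765)=(635*31+765)%997=510 -> [510]
  root=510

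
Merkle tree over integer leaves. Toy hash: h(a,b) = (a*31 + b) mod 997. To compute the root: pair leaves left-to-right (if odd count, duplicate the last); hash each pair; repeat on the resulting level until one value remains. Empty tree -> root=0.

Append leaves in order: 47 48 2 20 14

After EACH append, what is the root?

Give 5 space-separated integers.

After append 47 (leaves=[47]):
  L0: [47]
  root=47
After append 48 (leaves=[47, 48]):
  L0: [47, 48]
  L1: h(47,48)=(47*31+48)%997=508 -> [508]
  root=508
After append 2 (leaves=[47, 48, 2]):
  L0: [47, 48, 2]
  L1: h(47,48)=(47*31+48)%997=508 h(2,2)=(2*31+2)%997=64 -> [508, 64]
  L2: h(508,64)=(508*31+64)%997=857 -> [857]
  root=857
After append 20 (leaves=[47, 48, 2, 20]):
  L0: [47, 48, 2, 20]
  L1: h(47,48)=(47*31+48)%997=508 h(2,20)=(2*31+20)%997=82 -> [508, 82]
  L2: h(508,82)=(508*31+82)%997=875 -> [875]
  root=875
After append 14 (leaves=[47, 48, 2, 20, 14]):
  L0: [47, 48, 2, 20, 14]
  L1: h(47,48)=(47*31+48)%997=508 h(2,20)=(2*31+20)%997=82 h(14,14)=(14*31+14)%997=448 -> [508, 82, 448]
  L2: h(508,82)=(508*31+82)%997=875 h(448,448)=(448*31+448)%997=378 -> [875, 378]
  L3: h(875,378)=(875*31+378)%997=584 -> [584]
  root=584

Answer: 47 508 857 875 584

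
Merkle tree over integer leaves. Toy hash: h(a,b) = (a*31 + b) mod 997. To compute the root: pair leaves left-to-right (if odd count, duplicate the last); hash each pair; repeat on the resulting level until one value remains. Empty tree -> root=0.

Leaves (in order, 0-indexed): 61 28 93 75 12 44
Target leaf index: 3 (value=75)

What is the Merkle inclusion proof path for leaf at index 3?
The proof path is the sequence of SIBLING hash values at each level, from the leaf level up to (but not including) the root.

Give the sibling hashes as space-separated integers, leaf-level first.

Answer: 93 922 351

Derivation:
L0 (leaves): [61, 28, 93, 75, 12, 44], target index=3
L1: h(61,28)=(61*31+28)%997=922 [pair 0] h(93,75)=(93*31+75)%997=964 [pair 1] h(12,44)=(12*31+44)%997=416 [pair 2] -> [922, 964, 416]
  Sibling for proof at L0: 93
L2: h(922,964)=(922*31+964)%997=633 [pair 0] h(416,416)=(416*31+416)%997=351 [pair 1] -> [633, 351]
  Sibling for proof at L1: 922
L3: h(633,351)=(633*31+351)%997=34 [pair 0] -> [34]
  Sibling for proof at L2: 351
Root: 34
Proof path (sibling hashes from leaf to root): [93, 922, 351]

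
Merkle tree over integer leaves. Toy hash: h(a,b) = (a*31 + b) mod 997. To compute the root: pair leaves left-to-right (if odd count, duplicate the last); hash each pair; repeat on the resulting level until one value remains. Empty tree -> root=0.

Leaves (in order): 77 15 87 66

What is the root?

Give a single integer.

L0: [77, 15, 87, 66]
L1: h(77,15)=(77*31+15)%997=408 h(87,66)=(87*31+66)%997=769 -> [408, 769]
L2: h(408,769)=(408*31+769)%997=456 -> [456]

Answer: 456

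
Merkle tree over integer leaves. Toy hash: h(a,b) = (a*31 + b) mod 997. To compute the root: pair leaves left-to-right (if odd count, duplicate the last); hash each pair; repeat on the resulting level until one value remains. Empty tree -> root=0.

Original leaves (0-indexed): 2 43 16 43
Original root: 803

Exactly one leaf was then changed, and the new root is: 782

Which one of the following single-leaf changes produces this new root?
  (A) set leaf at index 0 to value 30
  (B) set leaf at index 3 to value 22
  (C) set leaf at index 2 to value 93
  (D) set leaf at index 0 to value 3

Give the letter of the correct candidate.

Answer: B

Derivation:
Original leaves: [2, 43, 16, 43]
Target new root: 782
Try each candidate change and compute the resulting root:
Candidate A: set leaf[0] = 30 -> leaves = [30, 43, 16, 43]
  L0: [30, 43, 16, 43]
  L1: h(30,43)=(30*31+43)%997=973 h(16,43)=(16*31+43)%997=539 -> [973, 539]
  L2: h(973,539)=(973*31+539)%997=792 -> [792]
  root = 792 != target 782
Candidate B: set leaf[3] = 22 -> leaves = [2, 43, 16, 22]
  L0: [2, 43, 16, 22]
  L1: h(2,43)=(2*31+43)%997=105 h(16,22)=(16*31+22)%997=518 -> [105, 518]
  L2: h(105,518)=(105*31+518)%997=782 -> [782]
  root = 782 == target 782  ** MATCH **
Candidate C: set leaf[2] = 93 -> leaves = [2, 43, 93, 43]
  L0: [2, 43, 93, 43]
  L1: h(2,43)=(2*31+43)%997=105 h(93,43)=(93*31+43)%997=932 -> [105, 932]
  L2: h(105,932)=(105*31+932)%997=199 -> [199]
  root = 199 != target 782
Candidate D: set leaf[0] = 3 -> leaves = [3, 43, 16, 43]
  L0: [3, 43, 16, 43]
  L1: h(3,43)=(3*31+43)%997=136 h(16,43)=(16*31+43)%997=539 -> [136, 539]
  L2: h(136,539)=(136*31+539)%997=767 -> [767]
  root = 767 != target 782
Candidate B produces the target root.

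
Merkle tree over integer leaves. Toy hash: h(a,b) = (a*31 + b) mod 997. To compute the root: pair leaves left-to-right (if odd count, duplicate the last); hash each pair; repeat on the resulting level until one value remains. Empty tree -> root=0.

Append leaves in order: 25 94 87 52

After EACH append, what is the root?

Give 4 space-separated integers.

After append 25 (leaves=[25]):
  L0: [25]
  root=25
After append 94 (leaves=[25, 94]):
  L0: [25, 94]
  L1: h(25,94)=(25*31+94)%997=869 -> [869]
  root=869
After append 87 (leaves=[25, 94, 87]):
  L0: [25, 94, 87]
  L1: h(25,94)=(25*31+94)%997=869 h(87,87)=(87*31+87)%997=790 -> [869, 790]
  L2: h(869,790)=(869*31+790)%997=810 -> [810]
  root=810
After append 52 (leaves=[25, 94, 87, 52]):
  L0: [25, 94, 87, 52]
  L1: h(25,94)=(25*31+94)%997=869 h(87,52)=(87*31+52)%997=755 -> [869, 755]
  L2: h(869,755)=(869*31+755)%997=775 -> [775]
  root=775

Answer: 25 869 810 775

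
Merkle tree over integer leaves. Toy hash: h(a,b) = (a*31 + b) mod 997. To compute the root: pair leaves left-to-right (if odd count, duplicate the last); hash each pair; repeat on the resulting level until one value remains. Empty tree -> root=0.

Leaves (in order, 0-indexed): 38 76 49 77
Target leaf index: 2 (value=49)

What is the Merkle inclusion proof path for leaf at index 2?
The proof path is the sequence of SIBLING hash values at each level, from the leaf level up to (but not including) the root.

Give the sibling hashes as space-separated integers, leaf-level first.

L0 (leaves): [38, 76, 49, 77], target index=2
L1: h(38,76)=(38*31+76)%997=257 [pair 0] h(49,77)=(49*31+77)%997=599 [pair 1] -> [257, 599]
  Sibling for proof at L0: 77
L2: h(257,599)=(257*31+599)%997=590 [pair 0] -> [590]
  Sibling for proof at L1: 257
Root: 590
Proof path (sibling hashes from leaf to root): [77, 257]

Answer: 77 257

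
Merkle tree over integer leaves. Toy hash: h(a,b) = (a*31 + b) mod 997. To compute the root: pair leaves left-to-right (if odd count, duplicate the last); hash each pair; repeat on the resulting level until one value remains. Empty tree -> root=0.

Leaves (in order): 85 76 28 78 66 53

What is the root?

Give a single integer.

Answer: 892

Derivation:
L0: [85, 76, 28, 78, 66, 53]
L1: h(85,76)=(85*31+76)%997=717 h(28,78)=(28*31+78)%997=946 h(66,53)=(66*31+53)%997=105 -> [717, 946, 105]
L2: h(717,946)=(717*31+946)%997=242 h(105,105)=(105*31+105)%997=369 -> [242, 369]
L3: h(242,369)=(242*31+369)%997=892 -> [892]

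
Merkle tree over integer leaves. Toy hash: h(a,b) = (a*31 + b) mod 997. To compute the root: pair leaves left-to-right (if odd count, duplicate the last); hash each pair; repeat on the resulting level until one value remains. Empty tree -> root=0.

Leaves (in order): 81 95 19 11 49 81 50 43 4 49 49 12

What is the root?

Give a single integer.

Answer: 317

Derivation:
L0: [81, 95, 19, 11, 49, 81, 50, 43, 4, 49, 49, 12]
L1: h(81,95)=(81*31+95)%997=612 h(19,11)=(19*31+11)%997=600 h(49,81)=(49*31+81)%997=603 h(50,43)=(50*31+43)%997=596 h(4,49)=(4*31+49)%997=173 h(49,12)=(49*31+12)%997=534 -> [612, 600, 603, 596, 173, 534]
L2: h(612,600)=(612*31+600)%997=629 h(603,596)=(603*31+596)%997=346 h(173,534)=(173*31+534)%997=912 -> [629, 346, 912]
L3: h(629,346)=(629*31+346)%997=902 h(912,912)=(912*31+912)%997=271 -> [902, 271]
L4: h(902,271)=(902*31+271)%997=317 -> [317]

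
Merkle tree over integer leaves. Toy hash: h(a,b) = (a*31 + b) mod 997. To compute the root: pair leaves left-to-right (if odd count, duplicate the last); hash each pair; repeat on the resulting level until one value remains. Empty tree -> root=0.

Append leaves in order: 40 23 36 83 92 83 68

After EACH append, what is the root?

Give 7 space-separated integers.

Answer: 40 266 425 472 167 876 117

Derivation:
After append 40 (leaves=[40]):
  L0: [40]
  root=40
After append 23 (leaves=[40, 23]):
  L0: [40, 23]
  L1: h(40,23)=(40*31+23)%997=266 -> [266]
  root=266
After append 36 (leaves=[40, 23, 36]):
  L0: [40, 23, 36]
  L1: h(40,23)=(40*31+23)%997=266 h(36,36)=(36*31+36)%997=155 -> [266, 155]
  L2: h(266,155)=(266*31+155)%997=425 -> [425]
  root=425
After append 83 (leaves=[40, 23, 36, 83]):
  L0: [40, 23, 36, 83]
  L1: h(40,23)=(40*31+23)%997=266 h(36,83)=(36*31+83)%997=202 -> [266, 202]
  L2: h(266,202)=(266*31+202)%997=472 -> [472]
  root=472
After append 92 (leaves=[40, 23, 36, 83, 92]):
  L0: [40, 23, 36, 83, 92]
  L1: h(40,23)=(40*31+23)%997=266 h(36,83)=(36*31+83)%997=202 h(92,92)=(92*31+92)%997=950 -> [266, 202, 950]
  L2: h(266,202)=(266*31+202)%997=472 h(950,950)=(950*31+950)%997=490 -> [472, 490]
  L3: h(472,490)=(472*31+490)%997=167 -> [167]
  root=167
After append 83 (leaves=[40, 23, 36, 83, 92, 83]):
  L0: [40, 23, 36, 83, 92, 83]
  L1: h(40,23)=(40*31+23)%997=266 h(36,83)=(36*31+83)%997=202 h(92,83)=(92*31+83)%997=941 -> [266, 202, 941]
  L2: h(266,202)=(266*31+202)%997=472 h(941,941)=(941*31+941)%997=202 -> [472, 202]
  L3: h(472,202)=(472*31+202)%997=876 -> [876]
  root=876
After append 68 (leaves=[40, 23, 36, 83, 92, 83, 68]):
  L0: [40, 23, 36, 83, 92, 83, 68]
  L1: h(40,23)=(40*31+23)%997=266 h(36,83)=(36*31+83)%997=202 h(92,83)=(92*31+83)%997=941 h(68,68)=(68*31+68)%997=182 -> [266, 202, 941, 182]
  L2: h(266,202)=(266*31+202)%997=472 h(941,182)=(941*31+182)%997=440 -> [472, 440]
  L3: h(472,440)=(472*31+440)%997=117 -> [117]
  root=117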